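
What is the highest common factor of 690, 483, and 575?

23

690 = 2 × 3 × 5 × 23
483 = 3 × 7 × 23
575 = 5^2 × 23
gcd(690, 483, 575) = 23.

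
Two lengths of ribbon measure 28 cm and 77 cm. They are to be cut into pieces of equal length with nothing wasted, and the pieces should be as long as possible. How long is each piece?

Each piece length must divide every original length, so the longest possible is gcd(28, 77).
28 = 2^2 × 7
77 = 7 × 11
gcd(28, 77) = 7.

7 cm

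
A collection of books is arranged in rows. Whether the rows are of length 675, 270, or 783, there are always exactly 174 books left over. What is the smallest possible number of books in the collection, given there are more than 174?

N − 174 must be a common multiple of 675, 270, and 783.
675 = 3^3 × 5^2
270 = 2 × 3^3 × 5
783 = 3^3 × 29
LCM(675, 270, 783) = 2 × 3^3 × 5^2 × 29 = 39150.
Smallest N > 174 is LCM + 174 = 39150 + 174 = 39324.

39324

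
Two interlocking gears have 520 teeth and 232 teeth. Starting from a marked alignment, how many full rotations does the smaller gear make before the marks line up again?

65 rotations

They are all back at their starting positions together after one LCM of the periods.
520 = 2^3 × 5 × 13
232 = 2^3 × 29
LCM(520, 232) = 2^3 × 5 × 13 × 29 = 15080.
Rotations for period 232: 15080 / 232 = 65.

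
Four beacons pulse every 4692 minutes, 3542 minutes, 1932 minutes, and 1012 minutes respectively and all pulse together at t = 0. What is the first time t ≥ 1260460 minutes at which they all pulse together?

1445136 minutes

Joint pulses occur at multiples of LCM(4692, 3542, 1932, 1012).
4692 = 2^2 × 3 × 17 × 23
3542 = 2 × 7 × 11 × 23
1932 = 2^2 × 3 × 7 × 23
1012 = 2^2 × 11 × 23
LCM(4692, 3542, 1932, 1012) = 2^2 × 3 × 7 × 11 × 17 × 23 = 361284.
Smallest multiple of 361284 that is ≥ 1260460: ⌈1260460/361284⌉ × 361284 = 4 × 361284 = 1445136.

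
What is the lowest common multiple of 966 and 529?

22218

966 = 2 × 3 × 7 × 23
529 = 23^2
LCM(966, 529) = 2 × 3 × 7 × 23^2 = 22218.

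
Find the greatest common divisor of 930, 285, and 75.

930 = 2 × 3 × 5 × 31
285 = 3 × 5 × 19
75 = 3 × 5^2
gcd(930, 285, 75) = 3 × 5 = 15.

15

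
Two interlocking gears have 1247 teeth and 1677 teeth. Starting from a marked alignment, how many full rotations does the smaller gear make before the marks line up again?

The first common completion time is the LCM of the periods.
1247 = 29 × 43
1677 = 3 × 13 × 43
LCM(1247, 1677) = 3 × 13 × 29 × 43 = 48633.
Rotations for period 1247: 48633 / 1247 = 39.

39 rotations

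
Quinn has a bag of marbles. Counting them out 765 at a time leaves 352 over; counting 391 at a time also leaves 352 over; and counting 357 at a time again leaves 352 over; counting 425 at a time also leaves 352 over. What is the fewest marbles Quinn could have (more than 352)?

N − 352 must be a common multiple of 765, 391, 357, and 425.
765 = 3^2 × 5 × 17
391 = 17 × 23
357 = 3 × 7 × 17
425 = 5^2 × 17
LCM(765, 391, 357, 425) = 3^2 × 5^2 × 7 × 17 × 23 = 615825.
Smallest N > 352 is LCM + 352 = 615825 + 352 = 616177.

616177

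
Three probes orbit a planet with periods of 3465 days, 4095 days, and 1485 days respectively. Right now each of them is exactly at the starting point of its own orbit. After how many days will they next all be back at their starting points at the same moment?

135135 days

We need the least common multiple of the intervals.
3465 = 3^2 × 5 × 7 × 11
4095 = 3^2 × 5 × 7 × 13
1485 = 3^3 × 5 × 11
LCM(3465, 4095, 1485) = 3^3 × 5 × 7 × 11 × 13 = 135135.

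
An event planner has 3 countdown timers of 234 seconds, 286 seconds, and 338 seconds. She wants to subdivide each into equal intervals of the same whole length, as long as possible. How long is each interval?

The interval must divide each timer length; the longest such is the gcd.
234 = 2 × 3^2 × 13
286 = 2 × 11 × 13
338 = 2 × 13^2
gcd(234, 286, 338) = 2 × 13 = 26.

26 seconds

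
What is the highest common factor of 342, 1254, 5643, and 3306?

342 = 2 × 3^2 × 19
1254 = 2 × 3 × 11 × 19
5643 = 3^3 × 11 × 19
3306 = 2 × 3 × 19 × 29
gcd(342, 1254, 5643, 3306) = 3 × 19 = 57.

57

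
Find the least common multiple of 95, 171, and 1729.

95 = 5 × 19
171 = 3^2 × 19
1729 = 7 × 13 × 19
LCM(95, 171, 1729) = 3^2 × 5 × 7 × 13 × 19 = 77805.

77805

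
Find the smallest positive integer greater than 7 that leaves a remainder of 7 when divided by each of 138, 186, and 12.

8563

N − 7 must be a common multiple of 138, 186, and 12.
138 = 2 × 3 × 23
186 = 2 × 3 × 31
12 = 2^2 × 3
LCM(138, 186, 12) = 2^2 × 3 × 23 × 31 = 8556.
Smallest N > 7 is LCM + 7 = 8556 + 7 = 8563.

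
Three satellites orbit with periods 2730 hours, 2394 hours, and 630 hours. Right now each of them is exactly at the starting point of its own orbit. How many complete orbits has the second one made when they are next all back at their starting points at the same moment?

65 orbits

All finish a whole number of cycles simultaneously at t = LCM of the periods.
2730 = 2 × 3 × 5 × 7 × 13
2394 = 2 × 3^2 × 7 × 19
630 = 2 × 3^2 × 5 × 7
LCM(2730, 2394, 630) = 2 × 3^2 × 5 × 7 × 13 × 19 = 155610.
Orbits for period 2394: 155610 / 2394 = 65.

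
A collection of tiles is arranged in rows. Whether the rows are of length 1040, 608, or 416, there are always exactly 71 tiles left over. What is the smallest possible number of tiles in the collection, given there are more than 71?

N − 71 must be a common multiple of 1040, 608, and 416.
1040 = 2^4 × 5 × 13
608 = 2^5 × 19
416 = 2^5 × 13
LCM(1040, 608, 416) = 2^5 × 5 × 13 × 19 = 39520.
Smallest N > 71 is LCM + 71 = 39520 + 71 = 39591.

39591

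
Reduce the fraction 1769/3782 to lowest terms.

1769 = 29 × 61
3782 = 2 × 31 × 61
gcd(1769, 3782) = 61.
Divide numerator and denominator by 61: 1769/3782 = 29/62.

29/62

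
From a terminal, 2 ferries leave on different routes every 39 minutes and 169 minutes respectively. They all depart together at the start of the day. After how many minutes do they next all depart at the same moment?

507 minutes

We need the least common multiple of the intervals.
39 = 3 × 13
169 = 13^2
LCM(39, 169) = 3 × 13^2 = 507.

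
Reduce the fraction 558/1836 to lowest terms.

558 = 2 × 3^2 × 31
1836 = 2^2 × 3^3 × 17
gcd(558, 1836) = 2 × 3^2 = 18.
Divide numerator and denominator by 18: 558/1836 = 31/102.

31/102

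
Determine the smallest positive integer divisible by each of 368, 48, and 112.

7728

368 = 2^4 × 23
48 = 2^4 × 3
112 = 2^4 × 7
LCM(368, 48, 112) = 2^4 × 3 × 7 × 23 = 7728.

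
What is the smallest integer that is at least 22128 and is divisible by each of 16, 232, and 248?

The integer must be a common multiple of 16, 232, and 248, so a multiple of their LCM.
16 = 2^4
232 = 2^3 × 29
248 = 2^3 × 31
LCM(16, 232, 248) = 2^4 × 29 × 31 = 14384.
Smallest multiple of 14384 that is ≥ 22128: ⌈22128/14384⌉ × 14384 = 2 × 14384 = 28768.

28768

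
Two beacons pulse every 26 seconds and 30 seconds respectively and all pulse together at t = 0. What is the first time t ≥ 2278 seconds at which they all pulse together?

Joint pulses occur at multiples of LCM(26, 30).
26 = 2 × 13
30 = 2 × 3 × 5
LCM(26, 30) = 2 × 3 × 5 × 13 = 390.
Smallest multiple of 390 that is ≥ 2278: ⌈2278/390⌉ × 390 = 6 × 390 = 2340.

2340 seconds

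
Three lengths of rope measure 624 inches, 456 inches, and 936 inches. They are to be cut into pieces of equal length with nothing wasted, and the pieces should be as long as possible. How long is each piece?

Each piece length must divide every original length, so the longest possible is gcd(624, 456, 936).
624 = 2^4 × 3 × 13
456 = 2^3 × 3 × 19
936 = 2^3 × 3^2 × 13
gcd(624, 456, 936) = 2^3 × 3 = 24.

24 inches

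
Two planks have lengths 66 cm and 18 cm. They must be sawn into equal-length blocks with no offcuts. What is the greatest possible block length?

The block length must divide every plank, so the greatest is gcd(66, 18).
66 = 2 × 3 × 11
18 = 2 × 3^2
gcd(66, 18) = 2 × 3 = 6.

6 cm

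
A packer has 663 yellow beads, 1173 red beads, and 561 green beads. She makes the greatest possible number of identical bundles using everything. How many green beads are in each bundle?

Number of bundles = gcd(663, 1173, 561).
663 = 3 × 13 × 17
1173 = 3 × 17 × 23
561 = 3 × 11 × 17
gcd(663, 1173, 561) = 3 × 17 = 51.
green beads per bundle = 561 / 51 = 11.

11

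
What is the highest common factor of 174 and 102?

6

174 = 2 × 3 × 29
102 = 2 × 3 × 17
gcd(174, 102) = 2 × 3 = 6.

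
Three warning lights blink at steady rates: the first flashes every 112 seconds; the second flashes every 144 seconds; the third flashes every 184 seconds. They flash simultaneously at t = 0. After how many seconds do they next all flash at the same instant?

We need the least common multiple of the intervals.
112 = 2^4 × 7
144 = 2^4 × 3^2
184 = 2^3 × 23
LCM(112, 144, 184) = 2^4 × 3^2 × 7 × 23 = 23184.

23184 seconds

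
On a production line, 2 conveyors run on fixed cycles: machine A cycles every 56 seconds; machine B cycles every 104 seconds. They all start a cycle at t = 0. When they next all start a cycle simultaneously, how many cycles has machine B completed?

7 cycles

All finish a whole number of cycles simultaneously at t = LCM of the periods.
56 = 2^3 × 7
104 = 2^3 × 13
LCM(56, 104) = 2^3 × 7 × 13 = 728.
Cycles for period 104: 728 / 104 = 7.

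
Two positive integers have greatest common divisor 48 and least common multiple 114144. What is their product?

For any two positive integers, gcd × lcm = product = 48 × 114144 = 5478912.

5478912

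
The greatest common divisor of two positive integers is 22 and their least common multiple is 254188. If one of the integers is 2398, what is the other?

For two integers, gcd × lcm = product, so the other is (22 × 254188) / 2398 = 5592136 / 2398 = 2332.

2332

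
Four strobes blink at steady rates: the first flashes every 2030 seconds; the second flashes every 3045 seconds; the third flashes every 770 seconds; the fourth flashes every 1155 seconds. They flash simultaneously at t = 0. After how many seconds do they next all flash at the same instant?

We need the least common multiple of the intervals.
2030 = 2 × 5 × 7 × 29
3045 = 3 × 5 × 7 × 29
770 = 2 × 5 × 7 × 11
1155 = 3 × 5 × 7 × 11
LCM(2030, 3045, 770, 1155) = 2 × 3 × 5 × 7 × 11 × 29 = 66990.

66990 seconds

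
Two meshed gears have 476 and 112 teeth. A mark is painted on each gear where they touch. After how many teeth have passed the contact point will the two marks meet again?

1904 teeth

They coincide at every common multiple of the periods; the first is the LCM.
476 = 2^2 × 7 × 17
112 = 2^4 × 7
LCM(476, 112) = 2^4 × 7 × 17 = 1904.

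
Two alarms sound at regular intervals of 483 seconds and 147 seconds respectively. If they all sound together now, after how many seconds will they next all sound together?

The first simultaneous occurrence is after LCM of the individual periods.
483 = 3 × 7 × 23
147 = 3 × 7^2
LCM(483, 147) = 3 × 7^2 × 23 = 3381.

3381 seconds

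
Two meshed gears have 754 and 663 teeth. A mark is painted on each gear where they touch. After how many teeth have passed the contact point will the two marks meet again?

They coincide at every common multiple of the periods; the first is the LCM.
754 = 2 × 13 × 29
663 = 3 × 13 × 17
LCM(754, 663) = 2 × 3 × 13 × 17 × 29 = 38454.

38454 teeth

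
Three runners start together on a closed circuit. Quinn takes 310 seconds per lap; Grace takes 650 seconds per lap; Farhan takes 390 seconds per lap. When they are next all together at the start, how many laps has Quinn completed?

They are all back at their starting positions together after one LCM of the periods.
310 = 2 × 5 × 31
650 = 2 × 5^2 × 13
390 = 2 × 3 × 5 × 13
LCM(310, 650, 390) = 2 × 3 × 5^2 × 13 × 31 = 60450.
Laps for period 310: 60450 / 310 = 195.

195 laps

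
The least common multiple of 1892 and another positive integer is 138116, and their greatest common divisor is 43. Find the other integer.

gcd × lcm = product of the two integers, so the other integer is (43 × 138116) / 1892 = 3139.

3139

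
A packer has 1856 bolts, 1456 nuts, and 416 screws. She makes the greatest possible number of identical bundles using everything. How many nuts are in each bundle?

91

Number of bundles = gcd(1856, 1456, 416).
1856 = 2^6 × 29
1456 = 2^4 × 7 × 13
416 = 2^5 × 13
gcd(1856, 1456, 416) = 2^4 = 16.
nuts per bundle = 1456 / 16 = 91.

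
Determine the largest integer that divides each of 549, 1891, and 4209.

61

549 = 3^2 × 61
1891 = 31 × 61
4209 = 3 × 23 × 61
gcd(549, 1891, 4209) = 61.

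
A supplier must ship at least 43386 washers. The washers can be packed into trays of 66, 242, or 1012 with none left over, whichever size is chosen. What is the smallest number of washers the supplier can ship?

The number of washers must be a common multiple of 66, 242, and 1012, so a multiple of their LCM.
66 = 2 × 3 × 11
242 = 2 × 11^2
1012 = 2^2 × 11 × 23
LCM(66, 242, 1012) = 2^2 × 3 × 11^2 × 23 = 33396.
Smallest multiple of 33396 that is ≥ 43386: ⌈43386/33396⌉ × 33396 = 2 × 33396 = 66792.

66792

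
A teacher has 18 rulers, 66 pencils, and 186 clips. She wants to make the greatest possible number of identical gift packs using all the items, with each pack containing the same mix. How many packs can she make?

6 packs

The pack count must divide each quantity, so the greatest is gcd(18, 66, 186).
18 = 2 × 3^2
66 = 2 × 3 × 11
186 = 2 × 3 × 31
gcd(18, 66, 186) = 2 × 3 = 6.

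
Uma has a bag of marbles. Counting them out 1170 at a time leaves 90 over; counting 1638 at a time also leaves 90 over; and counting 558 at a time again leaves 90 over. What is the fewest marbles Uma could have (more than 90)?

N − 90 must be a common multiple of 1170, 1638, and 558.
1170 = 2 × 3^2 × 5 × 13
1638 = 2 × 3^2 × 7 × 13
558 = 2 × 3^2 × 31
LCM(1170, 1638, 558) = 2 × 3^2 × 5 × 7 × 13 × 31 = 253890.
Smallest N > 90 is LCM + 90 = 253890 + 90 = 253980.

253980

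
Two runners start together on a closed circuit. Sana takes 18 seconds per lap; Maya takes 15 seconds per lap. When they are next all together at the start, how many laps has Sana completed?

5 laps

All finish a whole number of cycles simultaneously at t = LCM of the periods.
18 = 2 × 3^2
15 = 3 × 5
LCM(18, 15) = 2 × 3^2 × 5 = 90.
Laps for period 18: 90 / 18 = 5.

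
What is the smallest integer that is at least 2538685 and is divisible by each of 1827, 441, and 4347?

2647323

The integer must be a common multiple of 1827, 441, and 4347, so a multiple of their LCM.
1827 = 3^2 × 7 × 29
441 = 3^2 × 7^2
4347 = 3^3 × 7 × 23
LCM(1827, 441, 4347) = 3^3 × 7^2 × 23 × 29 = 882441.
Smallest multiple of 882441 that is ≥ 2538685: ⌈2538685/882441⌉ × 882441 = 3 × 882441 = 2647323.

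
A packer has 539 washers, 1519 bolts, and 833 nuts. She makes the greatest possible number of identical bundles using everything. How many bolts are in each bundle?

Number of bundles = gcd(539, 1519, 833).
539 = 7^2 × 11
1519 = 7^2 × 31
833 = 7^2 × 17
gcd(539, 1519, 833) = 7^2 = 49.
bolts per bundle = 1519 / 49 = 31.

31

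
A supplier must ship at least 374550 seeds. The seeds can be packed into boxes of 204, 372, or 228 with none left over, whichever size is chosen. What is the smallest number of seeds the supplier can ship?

480624

The number of seeds must be a common multiple of 204, 372, and 228, so a multiple of their LCM.
204 = 2^2 × 3 × 17
372 = 2^2 × 3 × 31
228 = 2^2 × 3 × 19
LCM(204, 372, 228) = 2^2 × 3 × 17 × 19 × 31 = 120156.
Smallest multiple of 120156 that is ≥ 374550: ⌈374550/120156⌉ × 120156 = 4 × 120156 = 480624.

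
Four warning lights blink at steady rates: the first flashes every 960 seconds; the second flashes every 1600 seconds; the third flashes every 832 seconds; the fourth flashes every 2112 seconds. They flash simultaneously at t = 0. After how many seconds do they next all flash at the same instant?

686400 seconds

They coincide at every common multiple of the periods; the first is the LCM.
960 = 2^6 × 3 × 5
1600 = 2^6 × 5^2
832 = 2^6 × 13
2112 = 2^6 × 3 × 11
LCM(960, 1600, 832, 2112) = 2^6 × 3 × 5^2 × 11 × 13 = 686400.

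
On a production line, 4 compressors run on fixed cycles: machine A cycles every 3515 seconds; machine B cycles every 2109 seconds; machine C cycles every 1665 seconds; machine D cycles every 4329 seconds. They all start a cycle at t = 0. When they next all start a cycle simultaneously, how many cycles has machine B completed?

The first common completion time is the LCM of the periods.
3515 = 5 × 19 × 37
2109 = 3 × 19 × 37
1665 = 3^2 × 5 × 37
4329 = 3^2 × 13 × 37
LCM(3515, 2109, 1665, 4329) = 3^2 × 5 × 13 × 19 × 37 = 411255.
Cycles for period 2109: 411255 / 2109 = 195.

195 cycles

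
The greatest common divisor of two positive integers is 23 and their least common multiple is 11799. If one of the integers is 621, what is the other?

For two integers, gcd × lcm = product, so the other is (23 × 11799) / 621 = 271377 / 621 = 437.

437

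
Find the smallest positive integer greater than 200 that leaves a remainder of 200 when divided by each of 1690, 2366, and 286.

130330

N − 200 must be a common multiple of 1690, 2366, and 286.
1690 = 2 × 5 × 13^2
2366 = 2 × 7 × 13^2
286 = 2 × 11 × 13
LCM(1690, 2366, 286) = 2 × 5 × 7 × 11 × 13^2 = 130130.
Smallest N > 200 is LCM + 200 = 130130 + 200 = 130330.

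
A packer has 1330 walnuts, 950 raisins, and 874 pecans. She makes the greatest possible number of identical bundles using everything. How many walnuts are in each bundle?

Number of bundles = gcd(1330, 950, 874).
1330 = 2 × 5 × 7 × 19
950 = 2 × 5^2 × 19
874 = 2 × 19 × 23
gcd(1330, 950, 874) = 2 × 19 = 38.
walnuts per bundle = 1330 / 38 = 35.

35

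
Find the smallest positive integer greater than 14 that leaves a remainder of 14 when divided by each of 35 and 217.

N − 14 must be a common multiple of 35 and 217.
35 = 5 × 7
217 = 7 × 31
LCM(35, 217) = 5 × 7 × 31 = 1085.
Smallest N > 14 is LCM + 14 = 1085 + 14 = 1099.

1099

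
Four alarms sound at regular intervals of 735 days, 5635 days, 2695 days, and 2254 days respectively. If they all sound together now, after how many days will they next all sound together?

371910 days

The first simultaneous occurrence is after LCM of the individual periods.
735 = 3 × 5 × 7^2
5635 = 5 × 7^2 × 23
2695 = 5 × 7^2 × 11
2254 = 2 × 7^2 × 23
LCM(735, 5635, 2695, 2254) = 2 × 3 × 5 × 7^2 × 11 × 23 = 371910.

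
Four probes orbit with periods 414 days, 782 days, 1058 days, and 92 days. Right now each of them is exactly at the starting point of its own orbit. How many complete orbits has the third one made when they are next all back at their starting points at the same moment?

They are all back at their starting positions together after one LCM of the periods.
414 = 2 × 3^2 × 23
782 = 2 × 17 × 23
1058 = 2 × 23^2
92 = 2^2 × 23
LCM(414, 782, 1058, 92) = 2^2 × 3^2 × 17 × 23^2 = 323748.
Orbits for period 1058: 323748 / 1058 = 306.

306 orbits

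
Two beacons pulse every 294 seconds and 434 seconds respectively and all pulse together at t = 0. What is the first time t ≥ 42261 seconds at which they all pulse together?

Joint pulses occur at multiples of LCM(294, 434).
294 = 2 × 3 × 7^2
434 = 2 × 7 × 31
LCM(294, 434) = 2 × 3 × 7^2 × 31 = 9114.
Smallest multiple of 9114 that is ≥ 42261: ⌈42261/9114⌉ × 9114 = 5 × 9114 = 45570.

45570 seconds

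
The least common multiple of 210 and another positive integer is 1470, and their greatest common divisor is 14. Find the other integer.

98

gcd × lcm = product of the two integers, so the other integer is (14 × 1470) / 210 = 98.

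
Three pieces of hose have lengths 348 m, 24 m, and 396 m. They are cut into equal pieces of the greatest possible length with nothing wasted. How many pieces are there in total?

Piece length = gcd(348, 24, 396).
348 = 2^2 × 3 × 29
24 = 2^3 × 3
396 = 2^2 × 3^2 × 11
gcd(348, 24, 396) = 2^2 × 3 = 12.
Total pieces = 348/12 + 24/12 + 396/12 = 29 + 2 + 33 = 64.

64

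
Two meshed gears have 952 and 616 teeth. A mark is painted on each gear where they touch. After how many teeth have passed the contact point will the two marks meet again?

They coincide at every common multiple of the periods; the first is the LCM.
952 = 2^3 × 7 × 17
616 = 2^3 × 7 × 11
LCM(952, 616) = 2^3 × 7 × 11 × 17 = 10472.

10472 teeth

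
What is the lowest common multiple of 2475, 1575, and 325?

225225

2475 = 3^2 × 5^2 × 11
1575 = 3^2 × 5^2 × 7
325 = 5^2 × 13
LCM(2475, 1575, 325) = 3^2 × 5^2 × 7 × 11 × 13 = 225225.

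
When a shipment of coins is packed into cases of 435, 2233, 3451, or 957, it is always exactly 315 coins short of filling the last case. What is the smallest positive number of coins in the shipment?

569100

Being 315 short of a full case of size k means N ≡ −315 (mod k), i.e. N + 315 is a multiple of each size.
435 = 3 × 5 × 29
2233 = 7 × 11 × 29
3451 = 7 × 17 × 29
957 = 3 × 11 × 29
LCM(435, 2233, 3451, 957) = 3 × 5 × 7 × 11 × 17 × 29 = 569415.
Smallest positive N is 569415 − 315 = 569100.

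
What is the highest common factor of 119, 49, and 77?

119 = 7 × 17
49 = 7^2
77 = 7 × 11
gcd(119, 49, 77) = 7.

7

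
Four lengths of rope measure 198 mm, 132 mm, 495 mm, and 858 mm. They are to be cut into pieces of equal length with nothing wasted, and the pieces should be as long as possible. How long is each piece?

33 mm

The greatest length dividing all of 198, 132, 495, and 858 is their gcd.
198 = 2 × 3^2 × 11
132 = 2^2 × 3 × 11
495 = 3^2 × 5 × 11
858 = 2 × 3 × 11 × 13
gcd(198, 132, 495, 858) = 3 × 11 = 33.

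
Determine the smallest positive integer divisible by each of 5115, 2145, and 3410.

132990

5115 = 3 × 5 × 11 × 31
2145 = 3 × 5 × 11 × 13
3410 = 2 × 5 × 11 × 31
LCM(5115, 2145, 3410) = 2 × 3 × 5 × 11 × 13 × 31 = 132990.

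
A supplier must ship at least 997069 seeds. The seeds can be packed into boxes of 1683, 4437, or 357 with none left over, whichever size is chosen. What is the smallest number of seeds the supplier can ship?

1024947

The number of seeds must be a common multiple of 1683, 4437, and 357, so a multiple of their LCM.
1683 = 3^2 × 11 × 17
4437 = 3^2 × 17 × 29
357 = 3 × 7 × 17
LCM(1683, 4437, 357) = 3^2 × 7 × 11 × 17 × 29 = 341649.
Smallest multiple of 341649 that is ≥ 997069: ⌈997069/341649⌉ × 341649 = 3 × 341649 = 1024947.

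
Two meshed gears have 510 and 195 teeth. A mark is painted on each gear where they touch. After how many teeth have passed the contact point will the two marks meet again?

The first simultaneous occurrence is after LCM of the individual periods.
510 = 2 × 3 × 5 × 17
195 = 3 × 5 × 13
LCM(510, 195) = 2 × 3 × 5 × 13 × 17 = 6630.

6630 teeth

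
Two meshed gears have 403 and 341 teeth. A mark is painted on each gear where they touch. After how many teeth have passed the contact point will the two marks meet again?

The first simultaneous occurrence is after LCM of the individual periods.
403 = 13 × 31
341 = 11 × 31
LCM(403, 341) = 11 × 13 × 31 = 4433.

4433 teeth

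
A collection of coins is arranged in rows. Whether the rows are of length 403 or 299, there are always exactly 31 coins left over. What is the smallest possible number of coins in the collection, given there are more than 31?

N − 31 must be a common multiple of 403 and 299.
403 = 13 × 31
299 = 13 × 23
LCM(403, 299) = 13 × 23 × 31 = 9269.
Smallest N > 31 is LCM + 31 = 9269 + 31 = 9300.

9300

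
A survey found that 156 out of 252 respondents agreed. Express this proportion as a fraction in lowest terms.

13/21

156 = 2^2 × 3 × 13
252 = 2^2 × 3^2 × 7
gcd(156, 252) = 2^2 × 3 = 12.
Divide numerator and denominator by 12: 156/252 = 13/21.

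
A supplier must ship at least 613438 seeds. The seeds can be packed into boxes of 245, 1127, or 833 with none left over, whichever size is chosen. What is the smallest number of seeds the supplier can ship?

670565

The number of seeds must be a common multiple of 245, 1127, and 833, so a multiple of their LCM.
245 = 5 × 7^2
1127 = 7^2 × 23
833 = 7^2 × 17
LCM(245, 1127, 833) = 5 × 7^2 × 17 × 23 = 95795.
Smallest multiple of 95795 that is ≥ 613438: ⌈613438/95795⌉ × 95795 = 7 × 95795 = 670565.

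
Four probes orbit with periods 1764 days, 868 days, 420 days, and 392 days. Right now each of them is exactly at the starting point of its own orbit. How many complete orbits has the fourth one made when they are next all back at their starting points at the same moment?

1395 orbits

The first common completion time is the LCM of the periods.
1764 = 2^2 × 3^2 × 7^2
868 = 2^2 × 7 × 31
420 = 2^2 × 3 × 5 × 7
392 = 2^3 × 7^2
LCM(1764, 868, 420, 392) = 2^3 × 3^2 × 5 × 7^2 × 31 = 546840.
Orbits for period 392: 546840 / 392 = 1395.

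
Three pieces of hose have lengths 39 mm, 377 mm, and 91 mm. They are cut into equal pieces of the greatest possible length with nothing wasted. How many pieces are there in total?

Piece length = gcd(39, 377, 91).
39 = 3 × 13
377 = 13 × 29
91 = 7 × 13
gcd(39, 377, 91) = 13.
Total pieces = 39/13 + 377/13 + 91/13 = 3 + 29 + 7 = 39.

39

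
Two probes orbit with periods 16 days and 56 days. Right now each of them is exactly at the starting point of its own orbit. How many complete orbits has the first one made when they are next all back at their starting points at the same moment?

7 orbits

All finish a whole number of cycles simultaneously at t = LCM of the periods.
16 = 2^4
56 = 2^3 × 7
LCM(16, 56) = 2^4 × 7 = 112.
Orbits for period 16: 112 / 16 = 7.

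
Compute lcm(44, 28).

44 = 2^2 × 11
28 = 2^2 × 7
LCM(44, 28) = 2^2 × 7 × 11 = 308.

308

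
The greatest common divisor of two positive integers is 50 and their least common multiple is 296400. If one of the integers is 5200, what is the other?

2850

For two integers, gcd × lcm = product, so the other is (50 × 296400) / 5200 = 14820000 / 5200 = 2850.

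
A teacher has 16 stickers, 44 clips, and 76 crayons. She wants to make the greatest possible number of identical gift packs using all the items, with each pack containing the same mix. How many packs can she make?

The pack count must divide each quantity, so the greatest is gcd(16, 44, 76).
16 = 2^4
44 = 2^2 × 11
76 = 2^2 × 19
gcd(16, 44, 76) = 2^2 = 4.

4 packs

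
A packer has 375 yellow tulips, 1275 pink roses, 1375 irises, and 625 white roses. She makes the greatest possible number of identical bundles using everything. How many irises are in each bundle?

55

Number of bundles = gcd(375, 1275, 1375, 625).
375 = 3 × 5^3
1275 = 3 × 5^2 × 17
1375 = 5^3 × 11
625 = 5^4
gcd(375, 1275, 1375, 625) = 5^2 = 25.
irises per bundle = 1375 / 25 = 55.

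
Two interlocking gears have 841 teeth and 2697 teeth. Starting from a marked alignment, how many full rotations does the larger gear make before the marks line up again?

29 rotations

The first common completion time is the LCM of the periods.
841 = 29^2
2697 = 3 × 29 × 31
LCM(841, 2697) = 3 × 29^2 × 31 = 78213.
Rotations for period 2697: 78213 / 2697 = 29.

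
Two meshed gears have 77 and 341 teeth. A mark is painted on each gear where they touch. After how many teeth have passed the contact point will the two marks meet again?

2387 teeth

We need the least common multiple of the intervals.
77 = 7 × 11
341 = 11 × 31
LCM(77, 341) = 7 × 11 × 31 = 2387.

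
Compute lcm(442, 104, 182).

442 = 2 × 13 × 17
104 = 2^3 × 13
182 = 2 × 7 × 13
LCM(442, 104, 182) = 2^3 × 7 × 13 × 17 = 12376.

12376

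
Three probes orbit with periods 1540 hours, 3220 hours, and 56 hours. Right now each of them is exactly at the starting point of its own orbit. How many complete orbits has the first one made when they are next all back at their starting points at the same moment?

46 orbits

They are all back at their starting positions together after one LCM of the periods.
1540 = 2^2 × 5 × 7 × 11
3220 = 2^2 × 5 × 7 × 23
56 = 2^3 × 7
LCM(1540, 3220, 56) = 2^3 × 5 × 7 × 11 × 23 = 70840.
Orbits for period 1540: 70840 / 1540 = 46.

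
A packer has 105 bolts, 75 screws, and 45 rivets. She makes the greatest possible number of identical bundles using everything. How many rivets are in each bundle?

Number of bundles = gcd(105, 75, 45).
105 = 3 × 5 × 7
75 = 3 × 5^2
45 = 3^2 × 5
gcd(105, 75, 45) = 3 × 5 = 15.
rivets per bundle = 45 / 15 = 3.

3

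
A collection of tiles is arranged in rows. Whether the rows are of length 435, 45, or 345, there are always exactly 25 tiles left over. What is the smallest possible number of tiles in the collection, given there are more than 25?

30040

N − 25 must be a common multiple of 435, 45, and 345.
435 = 3 × 5 × 29
45 = 3^2 × 5
345 = 3 × 5 × 23
LCM(435, 45, 345) = 3^2 × 5 × 23 × 29 = 30015.
Smallest N > 25 is LCM + 25 = 30015 + 25 = 30040.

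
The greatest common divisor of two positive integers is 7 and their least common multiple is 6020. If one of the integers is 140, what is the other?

For two integers, gcd × lcm = product, so the other is (7 × 6020) / 140 = 42140 / 140 = 301.

301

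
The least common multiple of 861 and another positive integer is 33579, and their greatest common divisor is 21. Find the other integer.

819

gcd × lcm = product of the two integers, so the other integer is (21 × 33579) / 861 = 819.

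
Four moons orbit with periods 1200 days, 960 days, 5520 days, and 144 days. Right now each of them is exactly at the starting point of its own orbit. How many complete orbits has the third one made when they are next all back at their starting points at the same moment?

60 orbits

They are all back at their starting positions together after one LCM of the periods.
1200 = 2^4 × 3 × 5^2
960 = 2^6 × 3 × 5
5520 = 2^4 × 3 × 5 × 23
144 = 2^4 × 3^2
LCM(1200, 960, 5520, 144) = 2^6 × 3^2 × 5^2 × 23 = 331200.
Orbits for period 5520: 331200 / 5520 = 60.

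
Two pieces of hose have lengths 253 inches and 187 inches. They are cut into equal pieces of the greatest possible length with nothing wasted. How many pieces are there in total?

40

Piece length = gcd(253, 187).
253 = 11 × 23
187 = 11 × 17
gcd(253, 187) = 11.
Total pieces = 253/11 + 187/11 = 23 + 17 = 40.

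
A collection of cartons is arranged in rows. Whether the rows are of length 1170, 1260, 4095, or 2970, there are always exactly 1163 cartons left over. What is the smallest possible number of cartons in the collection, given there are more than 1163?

541703

N − 1163 must be a common multiple of 1170, 1260, 4095, and 2970.
1170 = 2 × 3^2 × 5 × 13
1260 = 2^2 × 3^2 × 5 × 7
4095 = 3^2 × 5 × 7 × 13
2970 = 2 × 3^3 × 5 × 11
LCM(1170, 1260, 4095, 2970) = 2^2 × 3^3 × 5 × 7 × 11 × 13 = 540540.
Smallest N > 1163 is LCM + 1163 = 540540 + 1163 = 541703.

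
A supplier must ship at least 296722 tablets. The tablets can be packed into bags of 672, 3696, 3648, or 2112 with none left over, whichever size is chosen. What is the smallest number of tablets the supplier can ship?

561792

The number of tablets must be a common multiple of 672, 3696, 3648, and 2112, so a multiple of their LCM.
672 = 2^5 × 3 × 7
3696 = 2^4 × 3 × 7 × 11
3648 = 2^6 × 3 × 19
2112 = 2^6 × 3 × 11
LCM(672, 3696, 3648, 2112) = 2^6 × 3 × 7 × 11 × 19 = 280896.
Smallest multiple of 280896 that is ≥ 296722: ⌈296722/280896⌉ × 280896 = 2 × 280896 = 561792.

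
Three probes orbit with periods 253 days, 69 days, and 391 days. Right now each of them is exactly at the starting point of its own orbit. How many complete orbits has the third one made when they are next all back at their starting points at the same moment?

All finish a whole number of cycles simultaneously at t = LCM of the periods.
253 = 11 × 23
69 = 3 × 23
391 = 17 × 23
LCM(253, 69, 391) = 3 × 11 × 17 × 23 = 12903.
Orbits for period 391: 12903 / 391 = 33.

33 orbits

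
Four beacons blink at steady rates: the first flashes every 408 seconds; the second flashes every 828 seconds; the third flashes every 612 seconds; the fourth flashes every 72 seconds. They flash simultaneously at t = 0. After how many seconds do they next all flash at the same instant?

We need the least common multiple of the intervals.
408 = 2^3 × 3 × 17
828 = 2^2 × 3^2 × 23
612 = 2^2 × 3^2 × 17
72 = 2^3 × 3^2
LCM(408, 828, 612, 72) = 2^3 × 3^2 × 17 × 23 = 28152.

28152 seconds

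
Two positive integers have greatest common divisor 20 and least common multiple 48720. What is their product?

974400

For any two positive integers, gcd × lcm = product = 20 × 48720 = 974400.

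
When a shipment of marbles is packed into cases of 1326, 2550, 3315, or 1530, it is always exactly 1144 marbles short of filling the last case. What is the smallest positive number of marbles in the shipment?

Being 1144 short of a full case of size k means N ≡ −1144 (mod k), i.e. N + 1144 is a multiple of each size.
1326 = 2 × 3 × 13 × 17
2550 = 2 × 3 × 5^2 × 17
3315 = 3 × 5 × 13 × 17
1530 = 2 × 3^2 × 5 × 17
LCM(1326, 2550, 3315, 1530) = 2 × 3^2 × 5^2 × 13 × 17 = 99450.
Smallest positive N is 99450 − 1144 = 98306.

98306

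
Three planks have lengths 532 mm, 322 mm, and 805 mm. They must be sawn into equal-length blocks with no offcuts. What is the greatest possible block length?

The block length must divide every plank, so the greatest is gcd(532, 322, 805).
532 = 2^2 × 7 × 19
322 = 2 × 7 × 23
805 = 5 × 7 × 23
gcd(532, 322, 805) = 7.

7 mm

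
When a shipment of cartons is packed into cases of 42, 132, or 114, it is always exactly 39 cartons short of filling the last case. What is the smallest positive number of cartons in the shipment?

Being 39 short of a full case of size k means N ≡ −39 (mod k), i.e. N + 39 is a multiple of each size.
42 = 2 × 3 × 7
132 = 2^2 × 3 × 11
114 = 2 × 3 × 19
LCM(42, 132, 114) = 2^2 × 3 × 7 × 11 × 19 = 17556.
Smallest positive N is 17556 − 39 = 17517.

17517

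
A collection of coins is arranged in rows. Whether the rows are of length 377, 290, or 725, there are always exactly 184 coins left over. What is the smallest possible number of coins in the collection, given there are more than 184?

N − 184 must be a common multiple of 377, 290, and 725.
377 = 13 × 29
290 = 2 × 5 × 29
725 = 5^2 × 29
LCM(377, 290, 725) = 2 × 5^2 × 13 × 29 = 18850.
Smallest N > 184 is LCM + 184 = 18850 + 184 = 19034.

19034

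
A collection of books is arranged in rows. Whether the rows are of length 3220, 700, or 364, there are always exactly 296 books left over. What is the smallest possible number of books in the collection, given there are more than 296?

N − 296 must be a common multiple of 3220, 700, and 364.
3220 = 2^2 × 5 × 7 × 23
700 = 2^2 × 5^2 × 7
364 = 2^2 × 7 × 13
LCM(3220, 700, 364) = 2^2 × 5^2 × 7 × 13 × 23 = 209300.
Smallest N > 296 is LCM + 296 = 209300 + 296 = 209596.

209596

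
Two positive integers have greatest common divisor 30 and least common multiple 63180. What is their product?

1895400

For any two positive integers, gcd × lcm = product = 30 × 63180 = 1895400.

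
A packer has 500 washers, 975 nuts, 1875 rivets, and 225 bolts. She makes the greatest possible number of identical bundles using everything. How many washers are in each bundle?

20

Number of bundles = gcd(500, 975, 1875, 225).
500 = 2^2 × 5^3
975 = 3 × 5^2 × 13
1875 = 3 × 5^4
225 = 3^2 × 5^2
gcd(500, 975, 1875, 225) = 5^2 = 25.
washers per bundle = 500 / 25 = 20.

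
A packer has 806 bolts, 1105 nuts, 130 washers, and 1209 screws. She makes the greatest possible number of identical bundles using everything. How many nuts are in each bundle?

Number of bundles = gcd(806, 1105, 130, 1209).
806 = 2 × 13 × 31
1105 = 5 × 13 × 17
130 = 2 × 5 × 13
1209 = 3 × 13 × 31
gcd(806, 1105, 130, 1209) = 13.
nuts per bundle = 1105 / 13 = 85.

85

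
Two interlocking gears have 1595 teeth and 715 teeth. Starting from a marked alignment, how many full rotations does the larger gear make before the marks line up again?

The first common completion time is the LCM of the periods.
1595 = 5 × 11 × 29
715 = 5 × 11 × 13
LCM(1595, 715) = 5 × 11 × 13 × 29 = 20735.
Rotations for period 1595: 20735 / 1595 = 13.

13 rotations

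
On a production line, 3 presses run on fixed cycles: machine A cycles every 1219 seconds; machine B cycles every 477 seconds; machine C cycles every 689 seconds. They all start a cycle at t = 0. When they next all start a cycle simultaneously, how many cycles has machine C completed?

They are all back at their starting positions together after one LCM of the periods.
1219 = 23 × 53
477 = 3^2 × 53
689 = 13 × 53
LCM(1219, 477, 689) = 3^2 × 13 × 23 × 53 = 142623.
Cycles for period 689: 142623 / 689 = 207.

207 cycles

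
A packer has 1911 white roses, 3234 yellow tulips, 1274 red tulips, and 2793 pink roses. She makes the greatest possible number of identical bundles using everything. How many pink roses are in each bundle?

57

Number of bundles = gcd(1911, 3234, 1274, 2793).
1911 = 3 × 7^2 × 13
3234 = 2 × 3 × 7^2 × 11
1274 = 2 × 7^2 × 13
2793 = 3 × 7^2 × 19
gcd(1911, 3234, 1274, 2793) = 7^2 = 49.
pink roses per bundle = 2793 / 49 = 57.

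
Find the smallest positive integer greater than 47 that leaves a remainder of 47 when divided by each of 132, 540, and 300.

N − 47 must be a common multiple of 132, 540, and 300.
132 = 2^2 × 3 × 11
540 = 2^2 × 3^3 × 5
300 = 2^2 × 3 × 5^2
LCM(132, 540, 300) = 2^2 × 3^3 × 5^2 × 11 = 29700.
Smallest N > 47 is LCM + 47 = 29700 + 47 = 29747.

29747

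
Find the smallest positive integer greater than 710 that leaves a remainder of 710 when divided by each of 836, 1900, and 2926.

N − 710 must be a common multiple of 836, 1900, and 2926.
836 = 2^2 × 11 × 19
1900 = 2^2 × 5^2 × 19
2926 = 2 × 7 × 11 × 19
LCM(836, 1900, 2926) = 2^2 × 5^2 × 7 × 11 × 19 = 146300.
Smallest N > 710 is LCM + 710 = 146300 + 710 = 147010.

147010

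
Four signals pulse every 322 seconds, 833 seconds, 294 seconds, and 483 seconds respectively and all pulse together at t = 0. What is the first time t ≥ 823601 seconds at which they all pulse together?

919632 seconds

Joint pulses occur at multiples of LCM(322, 833, 294, 483).
322 = 2 × 7 × 23
833 = 7^2 × 17
294 = 2 × 3 × 7^2
483 = 3 × 7 × 23
LCM(322, 833, 294, 483) = 2 × 3 × 7^2 × 17 × 23 = 114954.
Smallest multiple of 114954 that is ≥ 823601: ⌈823601/114954⌉ × 114954 = 8 × 114954 = 919632.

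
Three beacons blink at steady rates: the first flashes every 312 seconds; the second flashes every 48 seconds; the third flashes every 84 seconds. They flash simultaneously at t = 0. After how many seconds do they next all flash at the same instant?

4368 seconds

We need the least common multiple of the intervals.
312 = 2^3 × 3 × 13
48 = 2^4 × 3
84 = 2^2 × 3 × 7
LCM(312, 48, 84) = 2^4 × 3 × 7 × 13 = 4368.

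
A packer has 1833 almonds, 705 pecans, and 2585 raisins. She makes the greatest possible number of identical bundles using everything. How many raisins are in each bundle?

55

Number of bundles = gcd(1833, 705, 2585).
1833 = 3 × 13 × 47
705 = 3 × 5 × 47
2585 = 5 × 11 × 47
gcd(1833, 705, 2585) = 47.
raisins per bundle = 2585 / 47 = 55.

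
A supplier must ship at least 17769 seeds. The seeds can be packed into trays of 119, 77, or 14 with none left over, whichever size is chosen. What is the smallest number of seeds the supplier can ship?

18326

The number of seeds must be a common multiple of 119, 77, and 14, so a multiple of their LCM.
119 = 7 × 17
77 = 7 × 11
14 = 2 × 7
LCM(119, 77, 14) = 2 × 7 × 11 × 17 = 2618.
Smallest multiple of 2618 that is ≥ 17769: ⌈17769/2618⌉ × 2618 = 7 × 2618 = 18326.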